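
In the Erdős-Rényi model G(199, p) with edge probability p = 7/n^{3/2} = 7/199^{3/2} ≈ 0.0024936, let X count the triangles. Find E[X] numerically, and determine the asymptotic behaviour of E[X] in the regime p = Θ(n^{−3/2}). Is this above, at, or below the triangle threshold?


Number of potential triangles: C(199, 3) = 1293699.
Each occurs with probability p³ ≈ (0.0024936)³ ≈ 1.5504411e-08.
By linearity: E[X] = C(199, 3)·p³ ≈ 1293699 · 1.5504411e-08 ≈ 0.02006.
Since α = 3/2 > 1, p = c/n^{3/2} = o(1/n) is below the triangle threshold p ~ 1/n. Asymptotically E[X] ~ (c³/6)·n^{3(1−α)} = (7³/6)·n^{-1.5} → 0, so by Markov's inequality G has no triangles w.h.p.

E[X] ≈ 0.02006; in regime p = Θ(1/n^{3/2}) E[X] tends to 0 (below the triangle threshold p ~ 1/n).


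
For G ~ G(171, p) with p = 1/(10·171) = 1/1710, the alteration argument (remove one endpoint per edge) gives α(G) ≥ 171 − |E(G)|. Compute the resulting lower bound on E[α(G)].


E[|E(G)|] = C(171, 2)·p = 14535 · (1/1710) = 17/2.
E[α(G)] ≥ n − E[|E(G)|] = 171 − 17/2 = 325/2.
Numerically: ≈ 162.500.
(This is only a lower bound; the true E[α(G)] may be larger.)

E[α(G)] ≥ 325/2 ≈ 162.500.


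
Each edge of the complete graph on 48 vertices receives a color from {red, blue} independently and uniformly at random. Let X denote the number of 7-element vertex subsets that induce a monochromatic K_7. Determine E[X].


Let X = Σ_S X_S over the C(48, 7) = 73629072 subsets S of size 7, where X_S = 1 if the K_7 on S is monochromatic.
For a fixed S, the K_7 on S has C(7, 2) = 21 edges. P[all 21 edges red] = (1/2)^21, and likewise for blue, so P[monochromatic] = 2·(1/2)^21 = 2^{1 − 21} = 1/1048576.
Summing: E[X] = C(48, 7) · 2^{1 − 21} = 73629072 · 1/1048576 = 4601817/65536.
Numerically: E[X] ≈ 70.218.

E[X] = C(48,7)·2^(1−C(7,2)) = 4601817/65536 ≈ 70.218.


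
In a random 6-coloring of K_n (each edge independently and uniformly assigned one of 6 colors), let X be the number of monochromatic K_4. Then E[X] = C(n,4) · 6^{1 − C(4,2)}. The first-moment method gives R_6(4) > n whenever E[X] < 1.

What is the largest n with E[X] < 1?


We need C(n, 4) · 6^{1 − 6} < 1, i.e. C(n, 4) < 6^{6 − 1} = 7776.
Check values of n near the boundary:
  n = 17: C(17, 4) = 2380; 2380 < 7776? YES
  n = 18: C(18, 4) = 3060; 3060 < 7776? YES
  n = 19: C(19, 4) = 3876; 3876 < 7776? YES
  n = 20: C(20, 4) = 4845; 4845 < 7776? YES
  n = 21: C(21, 4) = 5985; 5985 < 7776? YES
  n = 22: C(22, 4) = 7315; 7315 < 7776? YES
  n = 23: C(23, 4) = 8855; 8855 < 7776? NO
The largest n with C(n, 4) < 7776 is n = 22 (where E[X] = 7315/7776 ≈ 0.94072). Hence R_6(4) > 22, i.e. R_6(4) ≥ 23.

Largest n = 22; hence R_6(4) > 22.


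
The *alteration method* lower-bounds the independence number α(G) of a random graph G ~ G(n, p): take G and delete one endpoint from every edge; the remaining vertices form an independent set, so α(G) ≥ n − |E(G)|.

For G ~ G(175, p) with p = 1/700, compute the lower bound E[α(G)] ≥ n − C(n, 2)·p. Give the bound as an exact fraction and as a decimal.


E[|E(G)|] = C(175, 2)·p = 15225 · (1/700) = 87/4.
E[α(G)] ≥ n − E[|E(G)|] = 175 − 87/4 = 613/4.
Numerically: ≈ 153.2500.
(This is only a lower bound; the true E[α(G)] may be larger.)

E[α(G)] ≥ 613/4 ≈ 153.2500.


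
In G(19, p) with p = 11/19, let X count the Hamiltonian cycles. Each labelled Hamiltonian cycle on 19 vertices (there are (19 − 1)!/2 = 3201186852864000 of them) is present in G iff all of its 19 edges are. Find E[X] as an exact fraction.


K_19 has (19 − 1)!/2 = 3201186852864000 labelled Hamiltonian cycles.
For each such Hamiltonian cycle H, let X_H = 1 if all 19 edges of H are present in G. Then P[X_H = 1] = p^{19} = (11/19)^{19} = 61159090448414546291/1978419655660313589123979.
Summing the indicators: E[X] = Σ_H E[X_H] = 3201186852864000 · p^{19} = 3201186852864000 · 61159090448414546291/1978419655660313589123979 = 195781676276584883979724733927424000/1978419655660313589123979.
Numerically: E[X] ≈ 9.9e+10.

E[X] = 3201186852864000 · (11/19)^{19} = 195781676276584883979724733927424000/1978419655660313589123979 ≈ 9.9e+10.


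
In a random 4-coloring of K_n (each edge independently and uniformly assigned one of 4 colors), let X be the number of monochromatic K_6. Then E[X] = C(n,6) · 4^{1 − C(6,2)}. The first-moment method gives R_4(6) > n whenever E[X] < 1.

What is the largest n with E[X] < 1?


We need C(n, 6) · 4^{1 − 15} < 1, i.e. C(n, 6) < 4^{15 − 1} = 268435456.
Check values of n near the boundary:
  n = 73: C(73, 6) = 170230452; 170230452 < 268435456? YES
  n = 74: C(74, 6) = 185250786; 185250786 < 268435456? YES
  n = 75: C(75, 6) = 201359550; 201359550 < 268435456? YES
  n = 76: C(76, 6) = 218618940; 218618940 < 268435456? YES
  n = 77: C(77, 6) = 237093780; 237093780 < 268435456? YES
  n = 78: C(78, 6) = 256851595; 256851595 < 268435456? YES
  n = 79: C(79, 6) = 277962685; 277962685 < 268435456? NO
  n = 80: C(80, 6) = 300500200; 300500200 < 268435456? NO
  n = 81: C(81, 6) = 324540216; 324540216 < 268435456? NO
The largest n with C(n, 6) < 268435456 is n = 78 (where E[X] = 256851595/268435456 ≈ 0.95685). Hence R_4(6) > 78, i.e. R_4(6) ≥ 79.

Largest n = 78; hence R_4(6) > 78.


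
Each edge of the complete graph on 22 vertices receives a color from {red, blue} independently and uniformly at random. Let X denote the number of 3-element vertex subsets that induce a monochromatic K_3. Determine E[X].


Let X = Σ_S X_S over the C(22, 3) = 1540 subsets S of size 3, where X_S = 1 if the K_3 on S is monochromatic.
For a fixed S, the K_3 on S has C(3, 2) = 3 edges. P[all 3 edges red] = (1/2)^3, and likewise for blue, so P[monochromatic] = 2·(1/2)^3 = 2^{1 − 3} = 1/4.
By linearity: E[X] = C(22, 3) · 2^{1 − 3} = 1540 · 1/4 = 385.
Numerically: E[X] ≈ 385.0000.

E[X] = C(22,3)·2^(1−C(3,2)) = 385 ≈ 385.0000.


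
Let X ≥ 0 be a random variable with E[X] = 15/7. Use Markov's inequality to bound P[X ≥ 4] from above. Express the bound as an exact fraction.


μ = E[X] = 15/7, a = 4.
Markov: P[X ≥ 4] ≤ μ/a = (15/7)/4 = 15/28.
Numerically: ≈ 0.53571.
(Since a = 4 > μ = 2.14286, the bound 15/28 is < 1 and informative.)

P[X ≥ 4] ≤ 15/28 ≈ 0.53571.


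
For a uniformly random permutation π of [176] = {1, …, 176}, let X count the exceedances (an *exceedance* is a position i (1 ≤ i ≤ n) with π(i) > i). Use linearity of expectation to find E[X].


Write X = Σ_{i=1}^{176} X_i, where X_i = 1_{π(i) > i}.
For each fixed i, π(i) is uniform over {1, …, 176} (marginal of a uniform permutation), so P[π(i) > i] = (n − i)/n. Summing: Σ_{i=1}^{176} (n − i)/n = (0 + 1 + … + 175)/176 = 176(176 − 1)/(2·176) = (176 − 1)/2.
Hence E[X] = Σ_{i=1}^{176} (176 − i)/176 = 175/2 ≈ 87.500000.

E[X] = 175/2 = 87.500000.


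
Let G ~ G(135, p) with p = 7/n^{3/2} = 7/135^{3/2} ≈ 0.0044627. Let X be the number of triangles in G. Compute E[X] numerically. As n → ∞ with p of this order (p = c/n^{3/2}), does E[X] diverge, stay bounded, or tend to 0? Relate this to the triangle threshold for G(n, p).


Number of potential triangles: C(135, 3) = 400995.
Each occurs with probability p³ ≈ (0.0044627)³ ≈ 8.88775679e-08.
By linearity: E[X] = C(135, 3)·p³ ≈ 400995 · 8.88775679e-08 ≈ 0.035639.
Since α = 3/2 > 1, p = c/n^{3/2} = o(1/n) is below the triangle threshold p ~ 1/n. Asymptotically E[X] ~ (c³/6)·n^{3(1−α)} = (7³/6)·n^{-1.5} → 0, so by Markov's inequality G has no triangles w.h.p.

E[X] ≈ 0.035639; in regime p = Θ(1/n^{3/2}) E[X] tends to 0 (below the triangle threshold p ~ 1/n).


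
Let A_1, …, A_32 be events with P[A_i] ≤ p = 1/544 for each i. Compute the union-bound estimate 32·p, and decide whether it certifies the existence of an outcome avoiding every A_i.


Union bound: P[∪_{i=1}^{32} A_i] ≤ Σ_i P[A_i] ≤ 32·p = 32·(1/544) = 1/17.
Numerically: 1/17 ≈ 0.05882.
Is 1/17 < 1? YES.
Since P[∪ A_i] ≤ 1/17 < 1, the complement has P[∩ A_i^c] ≥ 1 − 1/17 = 16/17 > 0, so some outcome avoids every A_i.

32·p = 1/17 ≈ 0.05882; existence CERTIFIED by the union bound.


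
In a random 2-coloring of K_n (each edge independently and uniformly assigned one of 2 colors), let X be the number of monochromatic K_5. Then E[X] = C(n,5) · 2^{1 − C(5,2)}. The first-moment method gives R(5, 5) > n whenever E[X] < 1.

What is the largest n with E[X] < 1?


We need C(n, 5) · 2^{1 − 10} < 1, i.e. C(n, 5) < 2^{10 − 1} = 512.
Check values of n near the boundary:
  n = 7: C(7, 5) = 21; 21 < 512? YES
  n = 8: C(8, 5) = 56; 56 < 512? YES
  n = 9: C(9, 5) = 126; 126 < 512? YES
  n = 10: C(10, 5) = 252; 252 < 512? YES
  n = 11: C(11, 5) = 462; 462 < 512? YES
  n = 12: C(12, 5) = 792; 792 < 512? NO
  n = 13: C(13, 5) = 1287; 1287 < 512? NO
  n = 14: C(14, 5) = 2002; 2002 < 512? NO
The largest n with C(n, 5) < 512 is n = 11 (where E[X] = 231/256 ≈ 0.902). Hence R(5, 5) > 11, i.e. R(5, 5) ≥ 12.

Largest n = 11; hence R(5, 5) > 11.


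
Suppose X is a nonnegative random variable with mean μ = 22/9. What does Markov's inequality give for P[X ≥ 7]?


μ = E[X] = 22/9, a = 7.
Markov: P[X ≥ 7] ≤ μ/a = (22/9)/7 = 22/63.
Numerically: ≈ 0.3492.
(Since a = 7 > μ = 2.4444, the bound 22/63 is < 1 and informative.)

P[X ≥ 7] ≤ 22/63 ≈ 0.3492.


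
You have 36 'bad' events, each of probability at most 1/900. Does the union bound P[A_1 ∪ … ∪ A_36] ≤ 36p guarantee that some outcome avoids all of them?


Union bound: P[∪_{i=1}^{36} A_i] ≤ Σ_i P[A_i] ≤ 36·p = 36·(1/900) = 1/25.
Numerically: 1/25 ≈ 0.0400000.
Is 1/25 < 1? YES.
Since P[∪ A_i] ≤ 1/25 < 1, the complement has P[∩ A_i^c] ≥ 1 − 1/25 = 24/25 > 0, so some outcome avoids every A_i.

36·p = 1/25 ≈ 0.0400000; existence CERTIFIED by the union bound.


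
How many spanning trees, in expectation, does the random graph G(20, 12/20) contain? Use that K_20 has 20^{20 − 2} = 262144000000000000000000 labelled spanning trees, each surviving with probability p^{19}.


K_20 has 20^{20 − 2} = 262144000000000000000000 labelled spanning trees.
For each such spanning tree H, let X_H = 1 if all 19 edges of H are present in G. Then P[X_H = 1] = p^{19} = (3/5)^{19} = 1162261467/19073486328125.
By linearity: E[X] = Σ_H E[X_H] = 262144000000000000000000 · p^{19} = 262144000000000000000000 · 1162261467/19073486328125 = 79869999842655731712/5.
Numerically: E[X] ≈ 1.6e+19.

E[X] = 262144000000000000000000 · (3/5)^{19} = 79869999842655731712/5 ≈ 1.6e+19.


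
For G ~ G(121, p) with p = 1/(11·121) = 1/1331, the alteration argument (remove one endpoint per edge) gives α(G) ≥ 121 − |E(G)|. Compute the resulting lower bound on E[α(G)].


E[|E(G)|] = C(121, 2)·p = 7260 · (1/1331) = 60/11.
E[α(G)] ≥ n − E[|E(G)|] = 121 − 60/11 = 1271/11.
Numerically: ≈ 115.545.
(This is only a lower bound; the true E[α(G)] may be larger.)

E[α(G)] ≥ 1271/11 ≈ 115.545.


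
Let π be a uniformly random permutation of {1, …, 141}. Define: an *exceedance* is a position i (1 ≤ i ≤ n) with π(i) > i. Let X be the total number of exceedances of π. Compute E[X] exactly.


Write X = Σ_{i=1}^{141} X_i, where X_i = 1_{π(i) > i}.
For each fixed i, π(i) is uniform over {1, …, 141} (marginal of a uniform permutation), so P[π(i) > i] = (n − i)/n. Summing: Σ_{i=1}^{141} (n − i)/n = (0 + 1 + … + 140)/141 = 141(141 − 1)/(2·141) = (141 − 1)/2.
Hence E[X] = Σ_{i=1}^{141} (141 − i)/141 = 70 ≈ 70.00000.

E[X] = 70 = 70.00000.


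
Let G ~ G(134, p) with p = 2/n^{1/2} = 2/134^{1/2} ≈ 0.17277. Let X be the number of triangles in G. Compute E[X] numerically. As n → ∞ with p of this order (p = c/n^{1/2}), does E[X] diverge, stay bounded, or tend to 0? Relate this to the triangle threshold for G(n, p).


Number of potential triangles: C(134, 3) = 392084.
Each occurs with probability p³ ≈ (0.17277)³ ≈ 5.1574234e-03.
By linearity: E[X] = C(134, 3)·p³ ≈ 392084 · 5.1574234e-03 ≈ 2022.14321.
Since α = 1/2 < 1, p = c/n^{1/2} ≫ 1/n is above the triangle threshold p ~ 1/n. Asymptotically E[X] ~ (c³/6)·n^{3(1−α)} = (2³/6)·n^{1.5} → ∞; triangles are abundant w.h.p.

E[X] ≈ 2022.14321; in regime p = Θ(1/n^{1/2}) E[X] diverges (above the triangle threshold p ~ 1/n).


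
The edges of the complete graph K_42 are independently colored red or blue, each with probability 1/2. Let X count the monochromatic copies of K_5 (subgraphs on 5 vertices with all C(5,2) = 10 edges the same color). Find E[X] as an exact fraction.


Let X = Σ_S X_S over the C(42, 5) = 850668 subsets S of size 5, where X_S = 1 if the K_5 on S is monochromatic.
For a fixed S, the K_5 on S has C(5, 2) = 10 edges. P[all 10 edges red] = (1/2)^10, and likewise for blue, so P[monochromatic] = 2·(1/2)^10 = 2^{1 − 10} = 1/512.
Summing: E[X] = C(42, 5) · 2^{1 − 10} = 850668 · 1/512 = 212667/128.
Numerically: E[X] ≈ 1661.461.

E[X] = C(42,5)·2^(1−C(5,2)) = 212667/128 ≈ 1661.461.


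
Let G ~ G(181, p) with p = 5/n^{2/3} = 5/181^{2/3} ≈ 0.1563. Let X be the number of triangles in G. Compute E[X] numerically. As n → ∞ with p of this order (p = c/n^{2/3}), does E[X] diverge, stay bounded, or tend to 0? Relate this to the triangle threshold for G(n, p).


Number of potential triangles: C(181, 3) = 971970.
Each occurs with probability p³ ≈ (0.1563)³ ≈ 3.815512e-03.
By linearity: E[X] = C(181, 3)·p³ ≈ 971970 · 3.815512e-03 ≈ 3708.5635.
Since α = 2/3 < 1, p = c/n^{2/3} ≫ 1/n is above the triangle threshold p ~ 1/n. Asymptotically E[X] ~ (c³/6)·n^{3(1−α)} = (5³/6)·n^{1} → ∞; triangles are abundant w.h.p.

E[X] ≈ 3708.5635; in regime p = Θ(1/n^{2/3}) E[X] diverges (above the triangle threshold p ~ 1/n).


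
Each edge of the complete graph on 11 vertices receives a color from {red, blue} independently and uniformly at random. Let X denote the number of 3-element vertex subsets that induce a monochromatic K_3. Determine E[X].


Let X = Σ_S X_S over the C(11, 3) = 165 subsets S of size 3, where X_S = 1 if the K_3 on S is monochromatic.
For a fixed S, the K_3 on S has C(3, 2) = 3 edges. P[all 3 edges red] = (1/2)^3, and likewise for blue, so P[monochromatic] = 2·(1/2)^3 = 2^{1 − 3} = 1/4.
Summing: E[X] = C(11, 3) · 2^{1 − 3} = 165 · 1/4 = 165/4.
Numerically: E[X] ≈ 41.250000.

E[X] = C(11,3)·2^(1−C(3,2)) = 165/4 ≈ 41.250000.


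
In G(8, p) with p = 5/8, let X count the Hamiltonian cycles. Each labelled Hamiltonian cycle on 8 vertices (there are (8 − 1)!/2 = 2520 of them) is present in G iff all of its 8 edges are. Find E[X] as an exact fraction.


K_8 has (8 − 1)!/2 = 2520 labelled Hamiltonian cycles.
For each such Hamiltonian cycle H, let X_H = 1 if all 8 edges of H are present in G. Then P[X_H = 1] = p^{8} = (5/8)^{8} = 390625/16777216.
By linearity of expectation: E[X] = Σ_H E[X_H] = 2520 · p^{8} = 2520 · 390625/16777216 = 123046875/2097152.
Numerically: E[X] ≈ 58.7.

E[X] = 2520 · (5/8)^{8} = 123046875/2097152 ≈ 58.7.


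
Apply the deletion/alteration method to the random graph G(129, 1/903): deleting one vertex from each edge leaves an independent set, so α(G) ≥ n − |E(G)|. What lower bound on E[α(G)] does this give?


E[|E(G)|] = C(129, 2)·p = 8256 · (1/903) = 64/7.
E[α(G)] ≥ n − E[|E(G)|] = 129 − 64/7 = 839/7.
Numerically: ≈ 119.8571.
(This is only a lower bound; the true E[α(G)] may be larger.)

E[α(G)] ≥ 839/7 ≈ 119.8571.


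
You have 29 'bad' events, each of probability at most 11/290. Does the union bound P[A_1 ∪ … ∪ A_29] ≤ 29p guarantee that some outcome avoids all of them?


Union bound: P[∪_{i=1}^{29} A_i] ≤ Σ_i P[A_i] ≤ 29·p = 29·(11/290) = 11/10.
Numerically: 11/10 ≈ 1.1000.
Is 11/10 < 1? NO.
Since the bound 11/10 is ≥ 1, the union bound is uninformative here; it does NOT by itself certify existence.

29·p = 11/10 ≈ 1.1000; existence NOT certified by the union bound.


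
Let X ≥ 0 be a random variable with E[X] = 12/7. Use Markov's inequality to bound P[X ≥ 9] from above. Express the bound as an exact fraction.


μ = E[X] = 12/7, a = 9.
Markov: P[X ≥ 9] ≤ μ/a = (12/7)/9 = 4/21.
Numerically: ≈ 0.1905.
(Since a = 9 > μ = 1.7143, the bound 4/21 is < 1 and informative.)

P[X ≥ 9] ≤ 4/21 ≈ 0.1905.


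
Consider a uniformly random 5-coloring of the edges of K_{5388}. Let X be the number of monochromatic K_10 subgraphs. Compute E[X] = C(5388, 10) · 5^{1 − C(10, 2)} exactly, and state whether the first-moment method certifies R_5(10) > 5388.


E[X] = C(5388, 10) · 5^{1 − 45} = 5634865093375880654852250419586 · 5^{−44} = 5634865093375880654852250419586/5684341886080801486968994140625.
As a reduced fraction: E[X] = 5634865093375880654852250419586/5684341886080801486968994140625 ≈ 0.99130.
Is E[X] < 1? YES.
Since E[X] < 1, there exists a 5-coloring of K_{5388} with no monochromatic K_10; hence R_5(10) > 5388.

E[X] = 5634865093375880654852250419586/5684341886080801486968994140625 ≈ 0.99130; E[X] < 1, so R_5(10) > 5388.


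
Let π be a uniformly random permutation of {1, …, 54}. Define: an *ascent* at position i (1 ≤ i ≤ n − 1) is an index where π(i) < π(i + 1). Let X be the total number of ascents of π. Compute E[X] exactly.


Write X = Σ X_I over i = 1, …, 53, with X_I the indicator of one ascent.
There are 53 indicators.
For each fixed i, the pair (π(i), π(i+1)) is a uniformly random ordered pair of distinct values from {1, …, 54}; by symmetry P[π(i) < π(i+1)] = 1/2.
By linearity: E[X] = 53 · (1/2) = (54 − 1) · (1/2) = 53/2 ≈ 26.5000.

E[X] = 53/2 = 26.5000.


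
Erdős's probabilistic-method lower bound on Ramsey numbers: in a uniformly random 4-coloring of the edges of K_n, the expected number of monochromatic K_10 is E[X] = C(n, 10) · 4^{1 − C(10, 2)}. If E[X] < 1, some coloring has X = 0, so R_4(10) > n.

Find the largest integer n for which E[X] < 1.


We need C(n, 10) · 4^{1 − 45} < 1, i.e. C(n, 10) < 4^{45 − 1} = 309485009821345068724781056.
Check values of n near the boundary:
  n = 2022: C(2022, 10) = 307870445231474093395937796; 307870445231474093395937796 < 309485009821345068724781056? YES
  n = 2023: C(2023, 10) = 309399856285778485315440716; 309399856285778485315440716 < 309485009821345068724781056? YES
  n = 2024: C(2024, 10) = 310936101848269937576192656; 310936101848269937576192656 < 309485009821345068724781056? NO
  n = 2025: C(2025, 10) = 312479209053472269772600560; 312479209053472269772600560 < 309485009821345068724781056? NO
The largest n with C(n, 10) < 309485009821345068724781056 is n = 2023 (where E[X] = 77349964071444621328860179/77371252455336267181195264 ≈ 0.99972). Hence R_4(10) > 2023, i.e. R_4(10) ≥ 2024.

Largest n = 2023; hence R_4(10) > 2023.


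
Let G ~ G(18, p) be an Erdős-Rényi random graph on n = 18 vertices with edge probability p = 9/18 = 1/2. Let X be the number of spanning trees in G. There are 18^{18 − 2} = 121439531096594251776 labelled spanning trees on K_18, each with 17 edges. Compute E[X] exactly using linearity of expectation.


K_18 has 18^{18 − 2} = 121439531096594251776 labelled spanning trees.
For each such spanning tree H, let X_H = 1 if all 17 edges of H are present in G. Then P[X_H = 1] = p^{17} = (1/2)^{17} = 1/131072.
Summing the indicators: E[X] = Σ_H E[X_H] = 121439531096594251776 · p^{17} = 121439531096594251776 · 1/131072 = 1853020188851841/2.
Numerically: E[X] ≈ 9.2651e+14.

E[X] = 121439531096594251776 · (1/2)^{17} = 1853020188851841/2 ≈ 9.2651e+14.


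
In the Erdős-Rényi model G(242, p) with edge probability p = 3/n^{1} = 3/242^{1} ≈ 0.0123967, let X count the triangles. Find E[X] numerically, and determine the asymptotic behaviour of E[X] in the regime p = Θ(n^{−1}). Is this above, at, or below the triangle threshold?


Number of potential triangles: C(242, 3) = 2332880.
Each occurs with probability p³ ≈ (0.0123967)³ ≈ 1.90509951e-06.
By linearity: E[X] = C(242, 3)·p³ ≈ 2332880 · 1.90509951e-06 ≈ 4.444369.
Here α = 1, so p = 3/n is exactly at the triangle threshold p ~ 1/n. Asymptotically E[X] → c³/6 = 3³/6 = 9/2 ≈ 4.500000, a bounded constant. In this regime the triangle count is asymptotically Poisson(c³/6).

E[X] ≈ 4.444369; in regime p = Θ(1/n^{1}) E[X] stays bounded (at the triangle threshold p ~ 1/n).


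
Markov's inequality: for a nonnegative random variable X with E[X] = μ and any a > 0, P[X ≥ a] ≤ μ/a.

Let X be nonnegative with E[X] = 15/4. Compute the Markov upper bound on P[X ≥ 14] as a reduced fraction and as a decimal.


μ = E[X] = 15/4, a = 14.
Markov: P[X ≥ 14] ≤ μ/a = (15/4)/14 = 15/56.
Numerically: ≈ 0.26786.
(Since a = 14 > μ = 3.75000, the bound 15/56 is < 1 and informative.)

P[X ≥ 14] ≤ 15/56 ≈ 0.26786.


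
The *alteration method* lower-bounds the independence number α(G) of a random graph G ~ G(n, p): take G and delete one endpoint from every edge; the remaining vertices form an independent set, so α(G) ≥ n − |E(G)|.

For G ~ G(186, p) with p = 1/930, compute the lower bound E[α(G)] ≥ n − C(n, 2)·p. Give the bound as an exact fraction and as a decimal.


E[|E(G)|] = C(186, 2)·p = 17205 · (1/930) = 37/2.
E[α(G)] ≥ n − E[|E(G)|] = 186 − 37/2 = 335/2.
Numerically: ≈ 167.500.
(This is only a lower bound; the true E[α(G)] may be larger.)

E[α(G)] ≥ 335/2 ≈ 167.500.


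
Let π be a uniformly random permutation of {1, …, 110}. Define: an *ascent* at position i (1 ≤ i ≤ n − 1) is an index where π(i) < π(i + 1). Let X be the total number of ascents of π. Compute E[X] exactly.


Write X = Σ X_I over i = 1, …, 109, with X_I the indicator of one ascent.
There are 109 indicators.
For each fixed i, the pair (π(i), π(i+1)) is a uniformly random ordered pair of distinct values from {1, …, 110}; by symmetry P[π(i) < π(i+1)] = 1/2.
By linearity: E[X] = 109 · (1/2) = (110 − 1) · (1/2) = 109/2 ≈ 54.50000.

E[X] = 109/2 = 54.50000.


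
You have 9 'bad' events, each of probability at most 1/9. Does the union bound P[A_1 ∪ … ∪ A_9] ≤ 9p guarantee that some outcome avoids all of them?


Union bound: P[∪_{i=1}^{9} A_i] ≤ Σ_i P[A_i] ≤ 9·p = 9·(1/9) = 1.
Numerically: 1 ≈ 1.0000000.
Is 1 < 1? NO.
Since the bound 1 is ≥ 1, the union bound is uninformative here; it does NOT by itself certify existence.

9·p = 1 ≈ 1.0000000; existence NOT certified by the union bound.


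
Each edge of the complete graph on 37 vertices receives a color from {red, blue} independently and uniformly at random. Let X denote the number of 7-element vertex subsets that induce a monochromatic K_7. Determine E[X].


Let X = Σ_S X_S over the C(37, 7) = 10295472 subsets S of size 7, where X_S = 1 if the K_7 on S is monochromatic.
For a fixed S, the K_7 on S has C(7, 2) = 21 edges. P[all 21 edges red] = (1/2)^21, and likewise for blue, so P[monochromatic] = 2·(1/2)^21 = 2^{1 − 21} = 1/1048576.
By linearity: E[X] = C(37, 7) · 2^{1 − 21} = 10295472 · 1/1048576 = 643467/65536.
Numerically: E[X] ≈ 9.81853.

E[X] = C(37,7)·2^(1−C(7,2)) = 643467/65536 ≈ 9.81853.


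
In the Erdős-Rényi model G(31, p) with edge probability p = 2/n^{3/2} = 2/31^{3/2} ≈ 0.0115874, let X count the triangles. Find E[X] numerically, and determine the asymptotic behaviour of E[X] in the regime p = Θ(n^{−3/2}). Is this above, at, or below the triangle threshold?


Number of potential triangles: C(31, 3) = 4495.
Each occurs with probability p³ ≈ (0.0115874)³ ≈ 1.55583080e-06.
By linearity: E[X] = C(31, 3)·p³ ≈ 4495 · 1.55583080e-06 ≈ 0.006993.
Since α = 3/2 > 1, p = c/n^{3/2} = o(1/n) is below the triangle threshold p ~ 1/n. Asymptotically E[X] ~ (c³/6)·n^{3(1−α)} = (2³/6)·n^{-1.5} → 0, so by Markov's inequality G has no triangles w.h.p.

E[X] ≈ 0.006993; in regime p = Θ(1/n^{3/2}) E[X] tends to 0 (below the triangle threshold p ~ 1/n).


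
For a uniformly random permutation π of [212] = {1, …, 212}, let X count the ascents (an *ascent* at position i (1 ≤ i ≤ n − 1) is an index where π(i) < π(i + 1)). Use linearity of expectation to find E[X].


Write X = Σ X_I over i = 1, …, 211, with X_I the indicator of one ascent.
There are 211 indicators.
For each fixed i, the pair (π(i), π(i+1)) is a uniformly random ordered pair of distinct values from {1, …, 212}; by symmetry P[π(i) < π(i+1)] = 1/2.
By linearity: E[X] = 211 · (1/2) = (212 − 1) · (1/2) = 211/2 ≈ 105.500000.

E[X] = 211/2 = 105.500000.


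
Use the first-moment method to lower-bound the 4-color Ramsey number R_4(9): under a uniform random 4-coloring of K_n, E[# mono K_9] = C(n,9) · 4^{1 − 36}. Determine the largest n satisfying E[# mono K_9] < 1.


We need C(n, 9) · 4^{1 − 36} < 1, i.e. C(n, 9) < 4^{36 − 1} = 1180591620717411303424.
Check values of n near the boundary:
  n = 911: C(911, 9) = 1144686900492291197405; 1144686900492291197405 < 1180591620717411303424? YES
  n = 912: C(912, 9) = 1156095740032081475120; 1156095740032081475120 < 1180591620717411303424? YES
  n = 913: C(913, 9) = 1167605542753639808390; 1167605542753639808390 < 1180591620717411303424? YES
  n = 914: C(914, 9) = 1179217089587653905932; 1179217089587653905932 < 1180591620717411303424? YES
  n = 915: C(915, 9) = 1190931166636537885130; 1190931166636537885130 < 1180591620717411303424? NO
  n = 916: C(916, 9) = 1202748565202942340440; 1202748565202942340440 < 1180591620717411303424? NO
  n = 917: C(917, 9) = 1214670081818390006810; 1214670081818390006810 < 1180591620717411303424? NO
The largest n with C(n, 9) < 1180591620717411303424 is n = 914 (where E[X] = 294804272396913476483/295147905179352825856 ≈ 0.998836). Hence R_4(9) > 914, i.e. R_4(9) ≥ 915.

Largest n = 914; hence R_4(9) > 914.


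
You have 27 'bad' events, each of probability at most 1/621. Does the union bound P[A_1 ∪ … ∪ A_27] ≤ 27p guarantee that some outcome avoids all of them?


Union bound: P[∪_{i=1}^{27} A_i] ≤ Σ_i P[A_i] ≤ 27·p = 27·(1/621) = 1/23.
Numerically: 1/23 ≈ 0.04348.
Is 1/23 < 1? YES.
Since P[∪ A_i] ≤ 1/23 < 1, the complement has P[∩ A_i^c] ≥ 1 − 1/23 = 22/23 > 0, so some outcome avoids every A_i.

27·p = 1/23 ≈ 0.04348; existence CERTIFIED by the union bound.


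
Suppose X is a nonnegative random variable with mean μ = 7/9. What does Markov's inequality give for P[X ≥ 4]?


μ = E[X] = 7/9, a = 4.
Markov: P[X ≥ 4] ≤ μ/a = (7/9)/4 = 7/36.
Numerically: ≈ 0.1944.
(Since a = 4 > μ = 0.7778, the bound 7/36 is < 1 and informative.)

P[X ≥ 4] ≤ 7/36 ≈ 0.1944.


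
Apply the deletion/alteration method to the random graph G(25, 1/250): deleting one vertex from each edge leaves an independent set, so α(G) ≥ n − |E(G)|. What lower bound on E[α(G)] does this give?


E[|E(G)|] = C(25, 2)·p = 300 · (1/250) = 6/5.
E[α(G)] ≥ n − E[|E(G)|] = 25 − 6/5 = 119/5.
Numerically: ≈ 23.8000.
(This is only a lower bound; the true E[α(G)] may be larger.)

E[α(G)] ≥ 119/5 ≈ 23.8000.


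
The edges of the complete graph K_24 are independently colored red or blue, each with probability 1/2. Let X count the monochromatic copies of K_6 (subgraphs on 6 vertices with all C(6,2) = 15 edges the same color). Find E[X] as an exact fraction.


Let X = Σ_S X_S over the C(24, 6) = 134596 subsets S of size 6, where X_S = 1 if the K_6 on S is monochromatic.
For a fixed S, the K_6 on S has C(6, 2) = 15 edges. P[all 15 edges red] = (1/2)^15, and likewise for blue, so P[monochromatic] = 2·(1/2)^15 = 2^{1 − 15} = 1/16384.
Summing: E[X] = C(24, 6) · 2^{1 − 15} = 134596 · 1/16384 = 33649/4096.
Numerically: E[X] ≈ 8.215088.

E[X] = C(24,6)·2^(1−C(6,2)) = 33649/4096 ≈ 8.215088.


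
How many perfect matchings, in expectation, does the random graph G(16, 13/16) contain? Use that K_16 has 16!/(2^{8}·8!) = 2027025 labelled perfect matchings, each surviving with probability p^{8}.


K_16 has 16!/(2^{8}·8!) = 2027025 labelled perfect matchings.
For each such perfect matching H, let X_H = 1 if all 8 edges of H are present in G. Then P[X_H = 1] = p^{8} = (13/16)^{8} = 815730721/4294967296.
By linearity: E[X] = Σ_H E[X_H] = 2027025 · p^{8} = 2027025 · 815730721/4294967296 = 1653506564735025/4294967296.
Numerically: E[X] ≈ 384987.

E[X] = 2027025 · (13/16)^{8} = 1653506564735025/4294967296 ≈ 384987.


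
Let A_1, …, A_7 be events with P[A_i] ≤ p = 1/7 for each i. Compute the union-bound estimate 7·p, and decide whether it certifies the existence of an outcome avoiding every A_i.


Union bound: P[∪_{i=1}^{7} A_i] ≤ Σ_i P[A_i] ≤ 7·p = 7·(1/7) = 1.
Numerically: 1 ≈ 1.000.
Is 1 < 1? NO.
Since the bound 1 is ≥ 1, the union bound is uninformative here; it does NOT by itself certify existence.

7·p = 1 ≈ 1.000; existence NOT certified by the union bound.


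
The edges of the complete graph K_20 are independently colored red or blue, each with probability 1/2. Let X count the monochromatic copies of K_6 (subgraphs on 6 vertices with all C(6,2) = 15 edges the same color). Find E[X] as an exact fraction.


Let X = Σ_S X_S over the C(20, 6) = 38760 subsets S of size 6, where X_S = 1 if the K_6 on S is monochromatic.
For a fixed S, the K_6 on S has C(6, 2) = 15 edges. P[all 15 edges red] = (1/2)^15, and likewise for blue, so P[monochromatic] = 2·(1/2)^15 = 2^{1 − 15} = 1/16384.
By linearity of expectation: E[X] = C(20, 6) · 2^{1 − 15} = 38760 · 1/16384 = 4845/2048.
Numerically: E[X] ≈ 2.365723.

E[X] = C(20,6)·2^(1−C(6,2)) = 4845/2048 ≈ 2.365723.


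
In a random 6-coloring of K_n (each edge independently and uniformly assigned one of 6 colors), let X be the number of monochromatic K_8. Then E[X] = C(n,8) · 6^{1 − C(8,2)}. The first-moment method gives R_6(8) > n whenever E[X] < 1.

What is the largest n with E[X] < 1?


We need C(n, 8) · 6^{1 − 28} < 1, i.e. C(n, 8) < 6^{28 − 1} = 1023490369077469249536.
Check values of n near the boundary:
  n = 1590: C(1590, 8) = 995397314198933813310; 995397314198933813310 < 1023490369077469249536? YES
  n = 1591: C(1591, 8) = 1000427749141189953870; 1000427749141189953870 < 1023490369077469249536? YES
  n = 1592: C(1592, 8) = 1005480414540892933435; 1005480414540892933435 < 1023490369077469249536? YES
  n = 1593: C(1593, 8) = 1010555394551193970323; 1010555394551193970323 < 1023490369077469249536? YES
  n = 1594: C(1594, 8) = 1015652773590544255167; 1015652773590544255167 < 1023490369077469249536? YES
  n = 1595: C(1595, 8) = 1020772636343363633895; 1020772636343363633895 < 1023490369077469249536? YES
  n = 1596: C(1596, 8) = 1025915067760710553965; 1025915067760710553965 < 1023490369077469249536? NO
  n = 1597: C(1597, 8) = 1031080153060953275445; 1031080153060953275445 < 1023490369077469249536? NO
  n = 1598: C(1598, 8) = 1036267977730442348529; 1036267977730442348529 < 1023490369077469249536? NO
The largest n with C(n, 8) < 1023490369077469249536 is n = 1595 (where E[X] = 113419181815929292655/113721152119718805504 ≈ 0.9973446). Hence R_6(8) > 1595, i.e. R_6(8) ≥ 1596.

Largest n = 1595; hence R_6(8) > 1595.


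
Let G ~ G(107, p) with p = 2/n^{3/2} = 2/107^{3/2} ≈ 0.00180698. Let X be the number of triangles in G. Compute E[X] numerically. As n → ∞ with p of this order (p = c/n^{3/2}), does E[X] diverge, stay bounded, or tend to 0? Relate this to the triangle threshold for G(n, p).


Number of potential triangles: C(107, 3) = 198485.
Each occurs with probability p³ ≈ (0.00180698)³ ≈ 5.90014911e-09.
By linearity: E[X] = C(107, 3)·p³ ≈ 198485 · 5.90014911e-09 ≈ 0.001171.
Since α = 3/2 > 1, p = c/n^{3/2} = o(1/n) is below the triangle threshold p ~ 1/n. Asymptotically E[X] ~ (c³/6)·n^{3(1−α)} = (2³/6)·n^{-1.5} → 0, so by Markov's inequality G has no triangles w.h.p.

E[X] ≈ 0.001171; in regime p = Θ(1/n^{3/2}) E[X] tends to 0 (below the triangle threshold p ~ 1/n).


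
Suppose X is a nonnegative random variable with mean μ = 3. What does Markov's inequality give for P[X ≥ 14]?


μ = E[X] = 3, a = 14.
Markov: P[X ≥ 14] ≤ μ/a = (3)/14 = 3/14.
Numerically: ≈ 0.214286.
(Since a = 14 > μ = 3.000000, the bound 3/14 is < 1 and informative.)

P[X ≥ 14] ≤ 3/14 ≈ 0.214286.


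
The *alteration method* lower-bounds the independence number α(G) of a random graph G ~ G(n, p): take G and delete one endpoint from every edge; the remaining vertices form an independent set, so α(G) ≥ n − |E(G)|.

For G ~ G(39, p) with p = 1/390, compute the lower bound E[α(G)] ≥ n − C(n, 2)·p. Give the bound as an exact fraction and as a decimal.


E[|E(G)|] = C(39, 2)·p = 741 · (1/390) = 19/10.
E[α(G)] ≥ n − E[|E(G)|] = 39 − 19/10 = 371/10.
Numerically: ≈ 37.100000.
(This is only a lower bound; the true E[α(G)] may be larger.)

E[α(G)] ≥ 371/10 ≈ 37.100000.


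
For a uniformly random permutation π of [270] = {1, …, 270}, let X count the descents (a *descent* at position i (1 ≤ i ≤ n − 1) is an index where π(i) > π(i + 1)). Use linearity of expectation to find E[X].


Write X = Σ X_I over i = 1, …, 269, with X_I the indicator of one descent.
There are 269 indicators.
For each fixed i, the pair (π(i), π(i+1)) is a uniformly random ordered pair of distinct values from {1, …, 270}; by symmetry P[π(i) > π(i+1)] = 1/2.
By linearity: E[X] = 269 · (1/2) = (270 − 1) · (1/2) = 269/2 ≈ 134.5000.

E[X] = 269/2 = 134.5000.


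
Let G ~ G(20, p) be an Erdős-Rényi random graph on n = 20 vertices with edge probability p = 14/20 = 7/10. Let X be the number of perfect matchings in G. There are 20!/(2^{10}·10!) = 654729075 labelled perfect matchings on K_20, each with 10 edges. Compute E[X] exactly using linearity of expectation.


K_20 has 20!/(2^{10}·10!) = 654729075 labelled perfect matchings.
For each such perfect matching H, let X_H = 1 if all 10 edges of H are present in G. Then P[X_H = 1] = p^{10} = (7/10)^{10} = 282475249/10000000000.
By linearity: E[X] = Σ_H E[X_H] = 654729075 · p^{10} = 654729075 · 282475249/10000000000 = 7397790339526587/400000000.
Numerically: E[X] ≈ 1.84945e+07.

E[X] = 654729075 · (7/10)^{10} = 7397790339526587/400000000 ≈ 1.84945e+07.


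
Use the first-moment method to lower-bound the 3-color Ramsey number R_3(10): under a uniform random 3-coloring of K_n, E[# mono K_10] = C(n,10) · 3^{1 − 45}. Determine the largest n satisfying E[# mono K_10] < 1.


We need C(n, 10) · 3^{1 − 45} < 1, i.e. C(n, 10) < 3^{45 − 1} = 984770902183611232881.
Check values of n near the boundary:
  n = 569: C(569, 10) = 905357721286137524328; 905357721286137524328 < 984770902183611232881? YES
  n = 570: C(570, 10) = 921524823451961408691; 921524823451961408691 < 984770902183611232881? YES
  n = 571: C(571, 10) = 937951290893172842001; 937951290893172842001 < 984770902183611232881? YES
  n = 572: C(572, 10) = 954640815642161682606; 954640815642161682606 < 984770902183611232881? YES
  n = 573: C(573, 10) = 971597135635805762226; 971597135635805762226 < 984770902183611232881? YES
  n = 574: C(574, 10) = 988824035203816502691; 988824035203816502691 < 984770902183611232881? NO
  n = 575: C(575, 10) = 1006325345561406175305; 1006325345561406175305 < 984770902183611232881? NO
The largest n with C(n, 10) < 984770902183611232881 is n = 573 (where E[X] = 35985079097622435638/36472996377170786403 ≈ 0.9866). Hence R_3(10) > 573, i.e. R_3(10) ≥ 574.

Largest n = 573; hence R_3(10) > 573.


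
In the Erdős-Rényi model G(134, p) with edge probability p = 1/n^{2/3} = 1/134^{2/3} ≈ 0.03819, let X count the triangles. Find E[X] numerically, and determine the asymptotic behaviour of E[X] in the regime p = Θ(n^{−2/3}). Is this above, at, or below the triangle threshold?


Number of potential triangles: C(134, 3) = 392084.
Each occurs with probability p³ ≈ (0.03819)³ ≈ 5.569169e-05.
By linearity: E[X] = C(134, 3)·p³ ≈ 392084 · 5.569169e-05 ≈ 21.8358.
Since α = 2/3 < 1, p = c/n^{2/3} ≫ 1/n is above the triangle threshold p ~ 1/n. Asymptotically E[X] ~ (c³/6)·n^{3(1−α)} = (1³/6)·n^{1} → ∞; triangles are abundant w.h.p.

E[X] ≈ 21.8358; in regime p = Θ(1/n^{2/3}) E[X] diverges (above the triangle threshold p ~ 1/n).


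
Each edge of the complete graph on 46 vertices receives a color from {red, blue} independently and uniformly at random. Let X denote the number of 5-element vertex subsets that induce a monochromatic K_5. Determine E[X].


Let X = Σ_S X_S over the C(46, 5) = 1370754 subsets S of size 5, where X_S = 1 if the K_5 on S is monochromatic.
For a fixed S, the K_5 on S has C(5, 2) = 10 edges. P[all 10 edges red] = (1/2)^10, and likewise for blue, so P[monochromatic] = 2·(1/2)^10 = 2^{1 − 10} = 1/512.
Summing: E[X] = C(46, 5) · 2^{1 − 10} = 1370754 · 1/512 = 685377/256.
Numerically: E[X] ≈ 2677.2539.

E[X] = C(46,5)·2^(1−C(5,2)) = 685377/256 ≈ 2677.2539.


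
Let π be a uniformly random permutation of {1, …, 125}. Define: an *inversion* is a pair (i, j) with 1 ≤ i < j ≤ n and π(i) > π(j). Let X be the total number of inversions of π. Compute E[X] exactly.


Write X = Σ X_I over the C(125, 2) = 7750 pairs i < j, with X_I the indicator of one inversion.
There are 7750 indicators.
For each fixed pair i < j, the values π(i) and π(j) are two distinct elements of {1, …, 125} in uniformly random order; by symmetry P[π(i) > π(j)] = 1/2.
By linearity: E[X] = 7750 · (1/2) = C(125, 2) · (1/2) = 7750/2 = 3875 ≈ 3875.000.

E[X] = 3875 = 3875.000.


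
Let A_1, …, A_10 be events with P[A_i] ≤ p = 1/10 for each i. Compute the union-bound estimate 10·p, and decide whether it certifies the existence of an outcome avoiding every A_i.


Union bound: P[∪_{i=1}^{10} A_i] ≤ Σ_i P[A_i] ≤ 10·p = 10·(1/10) = 1.
Numerically: 1 ≈ 1.00000.
Is 1 < 1? NO.
Since the bound 1 is ≥ 1, the union bound is uninformative here; it does NOT by itself certify existence.

10·p = 1 ≈ 1.00000; existence NOT certified by the union bound.


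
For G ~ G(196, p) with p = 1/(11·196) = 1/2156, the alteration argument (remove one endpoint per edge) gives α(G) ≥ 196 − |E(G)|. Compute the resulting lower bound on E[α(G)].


E[|E(G)|] = C(196, 2)·p = 19110 · (1/2156) = 195/22.
E[α(G)] ≥ n − E[|E(G)|] = 196 − 195/22 = 4117/22.
Numerically: ≈ 187.136364.
(This is only a lower bound; the true E[α(G)] may be larger.)

E[α(G)] ≥ 4117/22 ≈ 187.136364.


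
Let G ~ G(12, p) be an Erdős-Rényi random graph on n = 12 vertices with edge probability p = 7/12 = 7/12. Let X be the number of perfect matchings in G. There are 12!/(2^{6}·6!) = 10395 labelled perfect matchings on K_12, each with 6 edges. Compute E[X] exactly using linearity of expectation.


K_12 has 12!/(2^{6}·6!) = 10395 labelled perfect matchings.
For each such perfect matching H, let X_H = 1 if all 6 edges of H are present in G. Then P[X_H = 1] = p^{6} = (7/12)^{6} = 117649/2985984.
By linearity of expectation: E[X] = Σ_H E[X_H] = 10395 · p^{6} = 10395 · 117649/2985984 = 45294865/110592.
Numerically: E[X] ≈ 409.57.

E[X] = 10395 · (7/12)^{6} = 45294865/110592 ≈ 409.57.


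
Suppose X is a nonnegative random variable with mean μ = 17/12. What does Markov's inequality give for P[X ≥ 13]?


μ = E[X] = 17/12, a = 13.
Markov: P[X ≥ 13] ≤ μ/a = (17/12)/13 = 17/156.
Numerically: ≈ 0.108974.
(Since a = 13 > μ = 1.416667, the bound 17/156 is < 1 and informative.)

P[X ≥ 13] ≤ 17/156 ≈ 0.108974.


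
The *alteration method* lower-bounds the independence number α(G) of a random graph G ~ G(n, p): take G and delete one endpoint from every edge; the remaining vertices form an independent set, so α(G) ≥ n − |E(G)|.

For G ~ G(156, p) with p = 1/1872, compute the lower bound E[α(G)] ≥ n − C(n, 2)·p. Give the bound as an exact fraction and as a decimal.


E[|E(G)|] = C(156, 2)·p = 12090 · (1/1872) = 155/24.
E[α(G)] ≥ n − E[|E(G)|] = 156 − 155/24 = 3589/24.
Numerically: ≈ 149.541667.
(This is only a lower bound; the true E[α(G)] may be larger.)

E[α(G)] ≥ 3589/24 ≈ 149.541667.
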